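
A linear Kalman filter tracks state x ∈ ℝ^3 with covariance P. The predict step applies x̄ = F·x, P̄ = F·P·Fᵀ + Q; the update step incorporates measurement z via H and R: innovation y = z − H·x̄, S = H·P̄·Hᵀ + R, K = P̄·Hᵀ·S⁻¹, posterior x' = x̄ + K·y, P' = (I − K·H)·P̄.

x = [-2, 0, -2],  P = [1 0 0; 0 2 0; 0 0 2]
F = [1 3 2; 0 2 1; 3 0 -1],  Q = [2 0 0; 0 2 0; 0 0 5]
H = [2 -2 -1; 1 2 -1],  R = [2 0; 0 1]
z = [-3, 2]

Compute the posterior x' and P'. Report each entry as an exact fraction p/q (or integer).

x̄ = F·x = [-6, -2, -4]
P̄ = F·P·Fᵀ + Q = [29 16 -1; 16 12 -2; -1 -2 16]
y = z − H·x̄ = [1, 8]
S = H·P̄·Hᵀ + R = [50 61; 61 168]
K = P̄·Hᵀ·S⁻¹ = [754/4679 1453/4679; -882/4679 1490/4679; -1071/4679 -196/4679]
x' = x̄ + K·y = [-15696/4679, 1680/4679, -21355/4679]
P' = (I − K·H)·P̄ = [25247/4679 6298/4679 36390/4679; 6298/4679 2388/4679 9584/4679; 36390/4679 9584/4679 55754/4679]

x' = [-15696/4679, 1680/4679, -21355/4679]
P' = [25247/4679 6298/4679 36390/4679; 6298/4679 2388/4679 9584/4679; 36390/4679 9584/4679 55754/4679]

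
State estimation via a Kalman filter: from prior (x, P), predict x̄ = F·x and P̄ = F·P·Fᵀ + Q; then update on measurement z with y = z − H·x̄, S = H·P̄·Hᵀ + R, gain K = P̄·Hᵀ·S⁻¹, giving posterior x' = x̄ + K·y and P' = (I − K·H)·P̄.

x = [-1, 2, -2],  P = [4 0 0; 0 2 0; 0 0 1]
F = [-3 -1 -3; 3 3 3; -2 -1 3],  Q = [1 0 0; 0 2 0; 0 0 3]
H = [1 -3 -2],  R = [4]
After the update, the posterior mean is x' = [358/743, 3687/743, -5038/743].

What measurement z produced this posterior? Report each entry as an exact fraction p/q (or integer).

z = [-1]

x̄ = F·x = [7, -3, -6]
P̄ = F·P·Fᵀ + Q = [48 -51 17; -51 65 -21; 17 -21 30]
S = H·P̄·Hᵀ + R = [743]
K = P̄·Hᵀ·S⁻¹ = [167/743; -204/743; 20/743]
x' − x̄ = [-4843/743, 5916/743, -580/743] = K·y
y = (KᵀK)⁻¹·Kᵀ·(x' − x̄) = [-29]
z = y + H·x̄ = [-29] + [28] = [-1]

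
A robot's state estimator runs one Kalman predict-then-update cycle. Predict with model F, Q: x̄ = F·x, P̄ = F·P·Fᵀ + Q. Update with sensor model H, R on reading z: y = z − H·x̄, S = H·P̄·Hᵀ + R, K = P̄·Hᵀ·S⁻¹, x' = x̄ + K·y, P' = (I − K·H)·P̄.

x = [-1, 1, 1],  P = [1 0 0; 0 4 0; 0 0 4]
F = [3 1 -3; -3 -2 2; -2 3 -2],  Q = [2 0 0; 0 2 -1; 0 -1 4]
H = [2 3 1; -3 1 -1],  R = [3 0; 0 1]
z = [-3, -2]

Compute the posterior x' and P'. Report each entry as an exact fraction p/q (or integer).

x' = [-40403/25116, -6655/4186, 10081/1932]
P' = [29473/8372 3581/4186 -6115/644; 3581/4186 941/2093 -745/322; -6115/644 -745/322 16965/644]

x̄ = F·x = [-5, 3, 3]
P̄ = F·P·Fᵀ + Q = [51 -41 30; -41 43 -35; 30 -35 60]
y = z − H·x̄ = [-5, -17]
S = H·P̄·Hᵀ + R = [72 -30; -30 1059]
K = P̄·Hᵀ·S⁻¹ = [937/25116 -881/4186; 1041/4186 412/2093; 265/1932 -55/322]
x' = x̄ + K·y = [-40403/25116, -6655/4186, 10081/1932]
P' = (I − K·H)·P̄ = [29473/8372 3581/4186 -6115/644; 3581/4186 941/2093 -745/322; -6115/644 -745/322 16965/644]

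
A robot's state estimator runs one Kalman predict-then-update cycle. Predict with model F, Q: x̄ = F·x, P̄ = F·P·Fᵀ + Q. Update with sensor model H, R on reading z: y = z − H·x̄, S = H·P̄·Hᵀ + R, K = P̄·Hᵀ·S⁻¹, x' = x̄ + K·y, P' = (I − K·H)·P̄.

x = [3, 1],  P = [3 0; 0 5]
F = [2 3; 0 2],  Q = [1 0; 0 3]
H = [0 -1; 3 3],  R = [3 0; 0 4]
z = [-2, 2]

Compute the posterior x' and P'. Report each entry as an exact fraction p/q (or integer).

x' = [5439/7817, 847/7817]
P' = [14150/7817 -11358/7817; -11358/7817 11994/7817]

x̄ = F·x = [9, 2]
P̄ = F·P·Fᵀ + Q = [58 30; 30 23]
y = z − H·x̄ = [0, -31]
S = H·P̄·Hᵀ + R = [26 -159; -159 1273]
K = P̄·Hᵀ·S⁻¹ = [3786/7817 2094/7817; -3998/7817 477/7817]
x' = x̄ + K·y = [5439/7817, 847/7817]
P' = (I − K·H)·P̄ = [14150/7817 -11358/7817; -11358/7817 11994/7817]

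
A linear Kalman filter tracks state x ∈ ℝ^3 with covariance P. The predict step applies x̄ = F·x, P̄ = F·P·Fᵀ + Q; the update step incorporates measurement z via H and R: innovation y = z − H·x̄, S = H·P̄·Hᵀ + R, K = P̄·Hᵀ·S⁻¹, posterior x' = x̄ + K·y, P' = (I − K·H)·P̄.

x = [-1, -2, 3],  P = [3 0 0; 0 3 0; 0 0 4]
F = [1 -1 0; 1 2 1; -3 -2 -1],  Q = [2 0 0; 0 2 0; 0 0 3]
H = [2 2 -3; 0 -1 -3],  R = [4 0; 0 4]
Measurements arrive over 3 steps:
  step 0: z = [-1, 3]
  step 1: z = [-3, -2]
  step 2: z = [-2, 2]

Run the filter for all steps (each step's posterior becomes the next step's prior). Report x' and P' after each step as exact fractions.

step 0: x' = [36199/22653, -14894/7551, -1259/22653], P' = [169847/22653 -38350/7551 36746/22653; -38350/7551 10484/2517 -7552/7551; 36746/22653 -7552/7551 13184/22653]
step 1: x' = [831106792/372062113, -735136443/372062113, 454649387/372062113], P' = [2514012312/372062113 -1642977040/372062113 519504572/372062113; -1642977040/372062113 1331126680/372062113 -303616508/372062113; 519504572/372062113 -303616508/372062113 192897748/372062113]
step 2: x' = [3078687061697/2851725046569, -4955151760946/2851725046569, 74436793022/950575015523], P' = [18085084718938/2851725046569 -11763294421948/2851725046569 1247837517876/950575015523; -11763294421948/2851725046569 9621123991072/2851725046569 -720017154036/950575015523; 1247837517876/950575015523 -720017154036/950575015523 476854524540/950575015523]

step 0: x̄ = F·x = [1, -2, 4]
step 0: P̄ = F·P·Fᵀ + Q = [8 -3 -3; -3 21 -25; -3 -25 46]
step 0: y = z − H·x̄ = [13, 13]
step 0: S = H·P̄·Hᵀ + R = [846 471; 471 289]
step 0: K = P̄·Hᵀ·S⁻¹ = [-161/22653 401/7551; 2215/7551 -733/2517; -2843/22653 -1408/7551]
step 0: x' = x̄ + K·y = [36199/22653, -14894/7551, -1259/22653]
step 0: P' = (I − K·H)·P̄ = [169847/22653 -38350/7551 36746/22653; -38350/7551 10484/2517 -7552/7551; 36746/22653 -7552/7551 13184/22653]
step 1: x̄ = F·x = [80881/22653, -54424/22653, -17974/22653]
step 1: P̄ = F·P·Fᵀ + Q = [539609/22653 -74513/22653 -495281/22653; -74513/22653 128429/22653 -36109/22653; -495281/22653 -36109/22653 736442/22653]
step 1: y = z − H·x̄ = [-58265/7551, -153652/22653]
step 1: S = H·P̄·Hᵀ + R = [1685702/2517 3200053/7551; 3200053/7551 6630365/22653]
step 1: K = P̄·Hᵀ·S⁻¹ = [45889207/372062113 267289/4709647; 71787201/372062113 -1329991/4709647; -36729279/372062113 -870496/4709647]
step 1: x' = x̄ + K·y = [831106792/372062113, -735136443/372062113, 454649387/372062113]
step 1: P' = (I − K·H)·P̄ = [2514012312/372062113 -1642977040/372062113 519504572/372062113; -1642977040/372062113 1331126680/372062113 -303616508/372062113; 519504572/372062113 -303616508/372062113 192897748/372062113]
step 2: x̄ = F·x = [1566243235/372062113, -184516707/372062113, -1477696877/372062113]
step 2: P̄ = F·P·Fᵀ + Q = [7875217298/372062113 -968097008/372062113 -7345881696/372062113; -968097008/372062113 2028175958/372062113 -779177340/372062113; -7345881696/372062113 -779177340/372062113 11446538535/372062113]
step 2: y = z − H·x̄ = [-7940667913/372062113, -3873483112/372062113]
step 2: S = H·P̄·Hᵀ + R = [233876600659/372062113 147311511111/372062113; 147311511111/372062113 101860207185/372062113]
step 2: K = P̄·Hᵀ·S⁻¹ = [117753577758/950575015523 133189190266/2851725046569; 182984460381/950575015523 -785242401187/2851725046569; -93730711485/950575015523 -177636604896/950575015523]
step 2: x' = x̄ + K·y = [3078687061697/2851725046569, -4955151760946/2851725046569, 74436793022/950575015523]
step 2: P' = (I − K·H)·P̄ = [18085084718938/2851725046569 -11763294421948/2851725046569 1247837517876/950575015523; -11763294421948/2851725046569 9621123991072/2851725046569 -720017154036/950575015523; 1247837517876/950575015523 -720017154036/950575015523 476854524540/950575015523]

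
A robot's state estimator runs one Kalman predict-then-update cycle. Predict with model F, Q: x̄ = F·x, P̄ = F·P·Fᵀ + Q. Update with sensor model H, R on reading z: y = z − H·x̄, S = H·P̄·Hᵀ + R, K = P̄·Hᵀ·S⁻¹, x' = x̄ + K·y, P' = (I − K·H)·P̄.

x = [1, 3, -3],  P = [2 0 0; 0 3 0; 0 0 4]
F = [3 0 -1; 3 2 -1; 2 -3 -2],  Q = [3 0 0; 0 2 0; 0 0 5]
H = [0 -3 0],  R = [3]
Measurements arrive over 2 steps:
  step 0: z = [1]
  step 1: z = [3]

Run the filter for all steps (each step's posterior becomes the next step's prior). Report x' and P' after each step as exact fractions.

step 0: x' = [-160/109, -24/109, -183/109], P' = [1273/109 22/109 2048/109; 22/109 36/109 2/109; 2048/109 2/109 6092/109]
step 1: x' = [-6675/8873, -8991/8873, 19706/8873], P' = [110465/17746 5389/17746 33597/8873; 5389/17746 5879/17746 1555/8873; 33597/8873 1555/8873 982535/8873]

step 0: x̄ = F·x = [6, 12, -1]
step 0: P̄ = F·P·Fᵀ + Q = [25 22 20; 22 36 2; 20 2 56]
step 0: y = z − H·x̄ = [37]
step 0: S = H·P̄·Hᵀ + R = [327]
step 0: K = P̄·Hᵀ·S⁻¹ = [-22/109; -36/109; -2/109]
step 0: x' = x̄ + K·y = [-160/109, -24/109, -183/109]
step 0: P' = (I − K·H)·P̄ = [1273/109 22/109 2048/109; 22/109 36/109 2/109; 2048/109 2/109 6092/109]
step 1: x̄ = F·x = [-297/109, -345/109, 118/109]
step 1: P̄ = F·P·Fᵀ + Q = [5588/109 5389/109 3246/109; 5389/109 5879/109 3110/109; 3246/109 3110/109 13705/109]
step 1: y = z − H·x̄ = [-708/109]
step 1: S = H·P̄·Hᵀ + R = [53238/109]
step 1: K = P̄·Hᵀ·S⁻¹ = [-5389/17746; -5879/17746; -1555/8873]
step 1: x' = x̄ + K·y = [-6675/8873, -8991/8873, 19706/8873]
step 1: P' = (I − K·H)·P̄ = [110465/17746 5389/17746 33597/8873; 5389/17746 5879/17746 1555/8873; 33597/8873 1555/8873 982535/8873]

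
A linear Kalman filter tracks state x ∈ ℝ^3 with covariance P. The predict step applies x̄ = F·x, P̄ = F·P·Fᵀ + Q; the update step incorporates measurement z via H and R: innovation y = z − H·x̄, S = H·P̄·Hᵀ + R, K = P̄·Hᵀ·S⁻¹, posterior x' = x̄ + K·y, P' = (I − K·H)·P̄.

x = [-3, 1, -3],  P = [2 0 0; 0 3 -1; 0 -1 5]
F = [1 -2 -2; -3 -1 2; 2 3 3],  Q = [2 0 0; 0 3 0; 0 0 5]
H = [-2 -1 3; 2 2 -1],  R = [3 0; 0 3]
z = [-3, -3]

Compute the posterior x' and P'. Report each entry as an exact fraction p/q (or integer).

x̄ = F·x = [1, 2, -12]
P̄ = F·P·Fᵀ + Q = [28 -18 -32; -18 48 6; -32 6 67]
y = z − H·x̄ = [37, -21]
S = H·P̄·Hᵀ + R = [1042 -515; -515 334]
K = P̄·Hᵀ·S⁻¹ = [-856/3943 -706/3943; 9938/27601 19786/27601; 1201/3943 447/3943]
x' = x̄ + K·y = [-12903/3943, 7402/27601, -12266/3943]
P' = (I − K·H)·P̄ = [32412/3943 -27714/3943 11514/3943; -27714/3943 196776/27601 -7686/3943; 11514/3943 -7686/3943 6315/3943]

x' = [-12903/3943, 7402/27601, -12266/3943]
P' = [32412/3943 -27714/3943 11514/3943; -27714/3943 196776/27601 -7686/3943; 11514/3943 -7686/3943 6315/3943]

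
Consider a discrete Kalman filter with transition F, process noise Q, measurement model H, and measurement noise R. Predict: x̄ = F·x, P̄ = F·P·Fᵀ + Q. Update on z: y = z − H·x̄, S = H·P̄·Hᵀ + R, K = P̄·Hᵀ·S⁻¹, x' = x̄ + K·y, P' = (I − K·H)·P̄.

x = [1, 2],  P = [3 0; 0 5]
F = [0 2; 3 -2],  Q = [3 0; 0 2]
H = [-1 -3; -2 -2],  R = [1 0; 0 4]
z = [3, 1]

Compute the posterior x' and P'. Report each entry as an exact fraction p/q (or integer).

x' = [2551/2190, -1027/730]
P' = [2431/1095 -976/1095; -976/1095 167/365]

x̄ = F·x = [4, -1]
P̄ = F·P·Fᵀ + Q = [23 -20; -20 49]
y = z − H·x̄ = [4, 7]
S = H·P̄·Hᵀ + R = [345 180; 180 132]
K = P̄·Hᵀ·S⁻¹ = [497/1095 -97/146; -527/1095 95/438]
x' = x̄ + K·y = [2551/2190, -1027/730]
P' = (I − K·H)·P̄ = [2431/1095 -976/1095; -976/1095 167/365]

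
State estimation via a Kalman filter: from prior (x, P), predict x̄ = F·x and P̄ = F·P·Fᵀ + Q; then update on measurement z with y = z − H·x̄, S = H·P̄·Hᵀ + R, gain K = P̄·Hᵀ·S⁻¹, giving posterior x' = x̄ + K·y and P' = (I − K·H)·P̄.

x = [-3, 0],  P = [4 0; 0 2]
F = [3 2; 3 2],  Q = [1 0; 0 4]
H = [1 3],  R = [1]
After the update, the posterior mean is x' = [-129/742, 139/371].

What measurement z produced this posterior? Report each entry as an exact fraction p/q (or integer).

x̄ = F·x = [-9, -9]
P̄ = F·P·Fᵀ + Q = [45 44; 44 48]
S = H·P̄·Hᵀ + R = [742]
K = P̄·Hᵀ·S⁻¹ = [177/742; 94/371]
x' − x̄ = [6549/742, 3478/371] = K·y
y = (KᵀK)⁻¹·Kᵀ·(x' − x̄) = [37]
z = y + H·x̄ = [37] + [-36] = [1]

z = [1]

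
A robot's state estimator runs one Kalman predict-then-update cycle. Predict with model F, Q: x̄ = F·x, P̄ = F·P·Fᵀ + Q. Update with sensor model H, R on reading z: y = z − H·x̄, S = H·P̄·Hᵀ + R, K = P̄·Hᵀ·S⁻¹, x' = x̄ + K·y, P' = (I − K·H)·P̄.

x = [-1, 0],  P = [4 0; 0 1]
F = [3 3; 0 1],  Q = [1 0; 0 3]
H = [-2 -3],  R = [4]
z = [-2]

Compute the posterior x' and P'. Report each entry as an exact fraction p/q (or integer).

x̄ = F·x = [-3, 0]
P̄ = F·P·Fᵀ + Q = [46 3; 3 4]
y = z − H·x̄ = [-8]
S = H·P̄·Hᵀ + R = [260]
K = P̄·Hᵀ·S⁻¹ = [-101/260; -9/130]
x' = x̄ + K·y = [7/65, 36/65]
P' = (I − K·H)·P̄ = [1759/260 -519/130; -519/130 179/65]

x' = [7/65, 36/65]
P' = [1759/260 -519/130; -519/130 179/65]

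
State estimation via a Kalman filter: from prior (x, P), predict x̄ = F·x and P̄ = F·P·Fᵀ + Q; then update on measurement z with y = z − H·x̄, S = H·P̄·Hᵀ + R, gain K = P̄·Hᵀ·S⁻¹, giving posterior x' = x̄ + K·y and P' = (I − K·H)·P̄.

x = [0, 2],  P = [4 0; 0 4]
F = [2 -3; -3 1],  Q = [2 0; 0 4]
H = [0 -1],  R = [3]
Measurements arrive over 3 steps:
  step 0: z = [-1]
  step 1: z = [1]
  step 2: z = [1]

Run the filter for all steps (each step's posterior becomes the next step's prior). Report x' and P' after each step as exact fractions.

step 0: x̄ = F·x = [-6, 2]
step 0: P̄ = F·P·Fᵀ + Q = [54 -36; -36 44]
step 0: y = z − H·x̄ = [1]
step 0: S = H·P̄·Hᵀ + R = [47]
step 0: K = P̄·Hᵀ·S⁻¹ = [36/47; -44/47]
step 0: x' = x̄ + K·y = [-246/47, 50/47]
step 0: P' = (I − K·H)·P̄ = [1242/47 -108/47; -108/47 132/47]
step 1: x̄ = F·x = [-642/47, 788/47]
step 1: P̄ = F·P·Fᵀ + Q = [7546/47 -9036/47; -9036/47 12146/47]
step 1: y = z − H·x̄ = [835/47]
step 1: S = H·P̄·Hᵀ + R = [12287/47]
step 1: K = P̄·Hᵀ·S⁻¹ = [9036/12287; -12146/12287]
step 1: x' = x̄ + K·y = [-7302/12287, -9782/12287]
step 1: P' = (I − K·H)·P̄ = [235498/12287 -27108/12287; -27108/12287 36438/12287]
step 2: x̄ = F·x = [14742/12287, 12124/12287]
step 2: P̄ = F·P·Fᵀ + Q = [1619804/12287 -1820490/12287; -1820490/12287 2367716/12287]
step 2: y = z − H·x̄ = [24411/12287]
step 2: S = H·P̄·Hᵀ + R = [2404577/12287]
step 2: K = P̄·Hᵀ·S⁻¹ = [260070/343511; -2367716/2404577]
step 2: x' = x̄ + K·y = [928836/343511, -2331344/2404577]
step 2: P' = (I − K·H)·P̄ = [964616/49073 -780210/343511; -780210/343511 7103148/2404577]

step 0: x' = [-246/47, 50/47], P' = [1242/47 -108/47; -108/47 132/47]
step 1: x' = [-7302/12287, -9782/12287], P' = [235498/12287 -27108/12287; -27108/12287 36438/12287]
step 2: x' = [928836/343511, -2331344/2404577], P' = [964616/49073 -780210/343511; -780210/343511 7103148/2404577]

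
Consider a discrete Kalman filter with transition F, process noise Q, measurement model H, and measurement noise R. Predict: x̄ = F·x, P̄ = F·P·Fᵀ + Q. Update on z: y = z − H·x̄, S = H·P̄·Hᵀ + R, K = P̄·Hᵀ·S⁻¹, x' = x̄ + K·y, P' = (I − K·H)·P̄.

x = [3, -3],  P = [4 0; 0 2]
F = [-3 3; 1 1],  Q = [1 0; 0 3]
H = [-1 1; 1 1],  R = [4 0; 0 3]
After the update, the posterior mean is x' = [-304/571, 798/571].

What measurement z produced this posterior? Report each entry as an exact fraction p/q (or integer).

x̄ = F·x = [-18, 0]
P̄ = F·P·Fᵀ + Q = [55 -6; -6 9]
S = H·P̄·Hᵀ + R = [80 -46; -46 55]
K = P̄·Hᵀ·S⁻¹ = [-1101/2284 557/1142; 963/2284 465/1142]
x' − x̄ = [9974/571, 798/571] = K·y
y = (KᵀK)⁻¹·Kᵀ·(x' − x̄) = [-16, 20]
z = y + H·x̄ = [-16, 20] + [18, -18] = [2, 2]

z = [2, 2]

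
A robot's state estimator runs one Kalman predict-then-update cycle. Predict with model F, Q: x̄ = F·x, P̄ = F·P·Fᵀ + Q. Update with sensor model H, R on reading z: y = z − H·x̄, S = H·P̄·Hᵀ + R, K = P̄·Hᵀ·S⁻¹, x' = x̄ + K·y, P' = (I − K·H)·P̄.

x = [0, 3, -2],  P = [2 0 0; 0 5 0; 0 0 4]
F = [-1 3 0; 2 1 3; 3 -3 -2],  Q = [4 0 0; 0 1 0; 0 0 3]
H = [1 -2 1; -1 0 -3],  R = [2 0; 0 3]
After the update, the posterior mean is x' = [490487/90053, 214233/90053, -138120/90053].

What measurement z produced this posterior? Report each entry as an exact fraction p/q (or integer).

x̄ = F·x = [9, -3, -5]
P̄ = F·P·Fᵀ + Q = [51 11 -51; 11 50 -27; -51 -27 82]
S = H·P̄·Hᵀ + R = [297 -233; -233 486]
K = P̄·Hᵀ·S⁻¹ = [13074/90053 25168/90053; -40066/90053 -6238/90053; -4125/90053 -38110/90053]
x' − x̄ = [-319990/90053, 484392/90053, 312145/90053] = K·y
y = (KᵀK)⁻¹·Kᵀ·(x' − x̄) = [-11, -7]
z = y + H·x̄ = [-11, -7] + [10, 6] = [-1, -1]

z = [-1, -1]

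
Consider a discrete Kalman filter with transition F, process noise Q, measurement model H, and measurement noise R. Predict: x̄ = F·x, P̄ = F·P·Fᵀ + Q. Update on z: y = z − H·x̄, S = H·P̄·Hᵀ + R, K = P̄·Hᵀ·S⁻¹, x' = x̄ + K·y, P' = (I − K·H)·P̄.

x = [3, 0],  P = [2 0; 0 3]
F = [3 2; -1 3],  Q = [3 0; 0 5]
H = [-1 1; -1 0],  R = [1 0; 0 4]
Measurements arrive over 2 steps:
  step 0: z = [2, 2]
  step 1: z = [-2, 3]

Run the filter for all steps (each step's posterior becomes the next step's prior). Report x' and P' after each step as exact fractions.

step 0: x' = [-1614/1187, 473/1187], P' = [4044/1187 3960/1187; 3960/1187 5026/1187]
step 1: x' = [-571855/347581, -1051288/347581], P' = [1195392/347581 1133555/347581; 1133555/347581 5564867/1390324]

step 0: x̄ = F·x = [9, -3]
step 0: P̄ = F·P·Fᵀ + Q = [33 12; 12 34]
step 0: y = z − H·x̄ = [14, 11]
step 0: S = H·P̄·Hᵀ + R = [44 21; 21 37]
step 0: K = P̄·Hᵀ·S⁻¹ = [-84/1187 -1011/1187; 1066/1187 -990/1187]
step 0: x' = x̄ + K·y = [-1614/1187, 473/1187]
step 0: P' = (I − K·H)·P̄ = [4044/1187 3960/1187; 3960/1187 5026/1187]
step 1: x̄ = F·x = [-3896/1187, 3033/1187]
step 1: P̄ = F·P·Fᵀ + Q = [107581/1187 45744/1187; 45744/1187 31453/1187]
step 1: y = z − H·x̄ = [-9303/1187, -335/1187]
step 1: S = H·P̄·Hᵀ + R = [48733/1187 61837/1187; 61837/1187 112329/1187]
step 1: K = P̄·Hᵀ·S⁻¹ = [-61837/347581 -298848/347581; 1030647/1390324 -1133555/1390324]
step 1: x' = x̄ + K·y = [-571855/347581, -1051288/347581]
step 1: P' = (I − K·H)·P̄ = [1195392/347581 1133555/347581; 1133555/347581 5564867/1390324]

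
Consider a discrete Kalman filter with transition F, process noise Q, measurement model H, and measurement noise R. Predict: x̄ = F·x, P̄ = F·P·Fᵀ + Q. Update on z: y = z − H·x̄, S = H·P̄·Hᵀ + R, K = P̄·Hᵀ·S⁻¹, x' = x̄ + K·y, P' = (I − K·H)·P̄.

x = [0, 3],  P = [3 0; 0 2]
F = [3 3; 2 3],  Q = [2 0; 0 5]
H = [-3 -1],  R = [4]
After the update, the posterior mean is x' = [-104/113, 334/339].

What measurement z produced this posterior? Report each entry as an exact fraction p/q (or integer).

x̄ = F·x = [9, 9]
P̄ = F·P·Fᵀ + Q = [47 36; 36 35]
S = H·P̄·Hᵀ + R = [678]
K = P̄·Hᵀ·S⁻¹ = [-59/226; -143/678]
x' − x̄ = [-1121/113, -2717/339] = K·y
y = (KᵀK)⁻¹·Kᵀ·(x' − x̄) = [38]
z = y + H·x̄ = [38] + [-36] = [2]

z = [2]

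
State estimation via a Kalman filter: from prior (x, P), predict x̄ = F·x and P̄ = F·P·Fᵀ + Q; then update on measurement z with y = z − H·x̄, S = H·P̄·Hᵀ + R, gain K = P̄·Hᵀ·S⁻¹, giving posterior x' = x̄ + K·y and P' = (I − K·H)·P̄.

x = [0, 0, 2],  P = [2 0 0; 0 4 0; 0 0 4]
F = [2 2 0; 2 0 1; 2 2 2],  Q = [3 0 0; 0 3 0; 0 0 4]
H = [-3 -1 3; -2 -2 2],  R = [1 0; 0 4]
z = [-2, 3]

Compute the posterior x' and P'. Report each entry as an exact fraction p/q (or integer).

x' = [-3303/2642, -6727/2642, -3570/1321]
P' = [27293/1321 1652/1321 27904/1321; 1652/1321 2825/1321 2784/1321; 27904/1321 2784/1321 29100/1321]

x̄ = F·x = [0, 2, 4]
P̄ = F·P·Fᵀ + Q = [27 8 24; 8 15 16; 24 16 44]
y = z − H·x̄ = [-12, -1]
S = H·P̄·Hᵀ + R = [175 104; 104 92]
K = P̄·Hᵀ·S⁻¹ = [181/1321 -1041/2642; 571/1321 -1693/2642; 804/1321 -794/1321]
x' = x̄ + K·y = [-3303/2642, -6727/2642, -3570/1321]
P' = (I − K·H)·P̄ = [27293/1321 1652/1321 27904/1321; 1652/1321 2825/1321 2784/1321; 27904/1321 2784/1321 29100/1321]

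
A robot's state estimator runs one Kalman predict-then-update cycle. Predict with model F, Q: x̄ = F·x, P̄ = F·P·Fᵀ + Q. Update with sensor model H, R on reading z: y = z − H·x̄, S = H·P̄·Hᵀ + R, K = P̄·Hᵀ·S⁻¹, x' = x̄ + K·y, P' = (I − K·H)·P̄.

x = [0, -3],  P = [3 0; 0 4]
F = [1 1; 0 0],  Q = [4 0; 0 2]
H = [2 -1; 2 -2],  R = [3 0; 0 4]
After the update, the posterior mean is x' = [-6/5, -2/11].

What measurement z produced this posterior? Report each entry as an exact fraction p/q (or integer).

z = [-2, -2]

x̄ = F·x = [-3, 0]
P̄ = F·P·Fᵀ + Q = [11 0; 0 2]
S = H·P̄·Hᵀ + R = [49 48; 48 56]
K = P̄·Hᵀ·S⁻¹ = [2/5 1/20; 2/11 -5/22]
x' − x̄ = [9/5, -2/11] = K·y
y = (KᵀK)⁻¹·Kᵀ·(x' − x̄) = [4, 4]
z = y + H·x̄ = [4, 4] + [-6, -6] = [-2, -2]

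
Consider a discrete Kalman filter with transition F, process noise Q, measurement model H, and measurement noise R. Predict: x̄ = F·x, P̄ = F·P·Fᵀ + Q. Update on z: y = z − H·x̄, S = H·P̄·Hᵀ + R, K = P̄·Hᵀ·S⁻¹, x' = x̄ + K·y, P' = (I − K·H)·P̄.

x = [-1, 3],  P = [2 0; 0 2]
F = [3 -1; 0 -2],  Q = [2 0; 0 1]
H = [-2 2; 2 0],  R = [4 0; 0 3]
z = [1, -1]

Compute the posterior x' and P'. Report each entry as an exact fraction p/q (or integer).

x' = [-289/296, -1729/1776]
P' = [51/74 93/148; 93/148 1301/888]

x̄ = F·x = [-6, -6]
P̄ = F·P·Fᵀ + Q = [22 4; 4 9]
y = z − H·x̄ = [1, 11]
S = H·P̄·Hᵀ + R = [96 -72; -72 91]
K = P̄·Hᵀ·S⁻¹ = [-9/296 17/37; 743/1776 31/74]
x' = x̄ + K·y = [-289/296, -1729/1776]
P' = (I − K·H)·P̄ = [51/74 93/148; 93/148 1301/888]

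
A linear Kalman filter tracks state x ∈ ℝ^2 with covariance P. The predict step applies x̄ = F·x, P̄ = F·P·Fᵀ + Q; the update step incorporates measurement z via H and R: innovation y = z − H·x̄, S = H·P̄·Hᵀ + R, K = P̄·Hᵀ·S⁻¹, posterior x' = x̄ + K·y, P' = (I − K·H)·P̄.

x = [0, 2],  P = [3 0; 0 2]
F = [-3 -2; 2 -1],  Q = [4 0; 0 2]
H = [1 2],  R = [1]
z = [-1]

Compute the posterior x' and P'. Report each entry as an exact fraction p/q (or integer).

x' = [-115/48, 5/8]
P' = [1751/48 -145/8; -145/8 37/4]

x̄ = F·x = [-4, -2]
P̄ = F·P·Fᵀ + Q = [39 -14; -14 16]
y = z − H·x̄ = [7]
S = H·P̄·Hᵀ + R = [48]
K = P̄·Hᵀ·S⁻¹ = [11/48; 3/8]
x' = x̄ + K·y = [-115/48, 5/8]
P' = (I − K·H)·P̄ = [1751/48 -145/8; -145/8 37/4]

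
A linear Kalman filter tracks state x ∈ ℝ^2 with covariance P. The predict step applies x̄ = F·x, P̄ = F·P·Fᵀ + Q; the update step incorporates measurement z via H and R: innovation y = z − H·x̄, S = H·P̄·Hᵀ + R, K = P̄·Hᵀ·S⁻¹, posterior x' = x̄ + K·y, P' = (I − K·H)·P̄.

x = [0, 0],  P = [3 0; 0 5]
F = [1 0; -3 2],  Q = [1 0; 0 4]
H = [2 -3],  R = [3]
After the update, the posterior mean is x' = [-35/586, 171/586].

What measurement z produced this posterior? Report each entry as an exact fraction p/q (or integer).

z = [-1]

x̄ = F·x = [0, 0]
P̄ = F·P·Fᵀ + Q = [4 -9; -9 51]
S = H·P̄·Hᵀ + R = [586]
K = P̄·Hᵀ·S⁻¹ = [35/586; -171/586]
x' − x̄ = [-35/586, 171/586] = K·y
y = (KᵀK)⁻¹·Kᵀ·(x' − x̄) = [-1]
z = y + H·x̄ = [-1] + [0] = [-1]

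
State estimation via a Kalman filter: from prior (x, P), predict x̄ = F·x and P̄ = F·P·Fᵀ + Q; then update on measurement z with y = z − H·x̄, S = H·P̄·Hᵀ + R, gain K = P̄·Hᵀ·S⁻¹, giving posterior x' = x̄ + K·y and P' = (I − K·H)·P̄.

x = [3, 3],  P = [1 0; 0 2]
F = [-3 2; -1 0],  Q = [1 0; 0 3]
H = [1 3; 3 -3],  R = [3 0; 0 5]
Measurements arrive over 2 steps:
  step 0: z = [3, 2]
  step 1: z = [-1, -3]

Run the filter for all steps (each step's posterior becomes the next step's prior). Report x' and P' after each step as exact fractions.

step 0: x̄ = F·x = [-3, -3]
step 0: P̄ = F·P·Fᵀ + Q = [18 3; 3 4]
step 0: y = z − H·x̄ = [15, 2]
step 0: S = H·P̄·Hᵀ + R = [75 36; 36 149]
step 0: K = P̄·Hᵀ·S⁻¹ = [9/37 9/37; 781/3293 -255/3293]
step 0: x' = x̄ + K·y = [42/37, 1326/3293]
step 0: P' = (I − K·H)·P̄ = [18/37 3/37; 3/37 692/3293]
step 1: x̄ = F·x = [-8562/3293, -42/37]
step 1: P̄ = F·P·Fᵀ + Q = [17275/3293 48/37; 48/37 129/37]
step 1: y = z − H·x̄ = [16483/3293, 4593/3293]
step 1: S = H·P̄·Hᵀ + R = [156115/3293 -25872/3293; -25872/3293 198373/3293]
step 1: K = P̄·Hᵀ·S⁻¹ = [302741/1314461 2085759/9201227; 308901/1314461 -721125/9201227]
step 1: x' = x̄ + K·y = [-10407062/9201227, -627090/9201227]
step 1: P' = (I − K·H)·P̄ = [4196589/9201227 720324/9201227; 720324/9201227 1922199/9201227]

step 0: x' = [42/37, 1326/3293], P' = [18/37 3/37; 3/37 692/3293]
step 1: x' = [-10407062/9201227, -627090/9201227], P' = [4196589/9201227 720324/9201227; 720324/9201227 1922199/9201227]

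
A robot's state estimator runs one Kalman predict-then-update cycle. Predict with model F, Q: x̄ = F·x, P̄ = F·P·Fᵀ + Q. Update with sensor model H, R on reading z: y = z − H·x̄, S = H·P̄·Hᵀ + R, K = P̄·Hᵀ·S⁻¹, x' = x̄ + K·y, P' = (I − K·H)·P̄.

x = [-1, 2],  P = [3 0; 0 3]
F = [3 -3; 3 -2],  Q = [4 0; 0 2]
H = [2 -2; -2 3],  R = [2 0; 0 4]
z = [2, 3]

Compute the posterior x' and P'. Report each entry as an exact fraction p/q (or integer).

x' = [1143/281, 955/281]
P' = [6233/843 5122/843; 5122/843 4400/843]

x̄ = F·x = [-9, -7]
P̄ = F·P·Fᵀ + Q = [58 45; 45 41]
y = z − H·x̄ = [6, 6]
S = H·P̄·Hᵀ + R = [38 -28; -28 65]
K = P̄·Hᵀ·S⁻¹ = [1111/843 725/843; 722/843 739/843]
x' = x̄ + K·y = [1143/281, 955/281]
P' = (I − K·H)·P̄ = [6233/843 5122/843; 5122/843 4400/843]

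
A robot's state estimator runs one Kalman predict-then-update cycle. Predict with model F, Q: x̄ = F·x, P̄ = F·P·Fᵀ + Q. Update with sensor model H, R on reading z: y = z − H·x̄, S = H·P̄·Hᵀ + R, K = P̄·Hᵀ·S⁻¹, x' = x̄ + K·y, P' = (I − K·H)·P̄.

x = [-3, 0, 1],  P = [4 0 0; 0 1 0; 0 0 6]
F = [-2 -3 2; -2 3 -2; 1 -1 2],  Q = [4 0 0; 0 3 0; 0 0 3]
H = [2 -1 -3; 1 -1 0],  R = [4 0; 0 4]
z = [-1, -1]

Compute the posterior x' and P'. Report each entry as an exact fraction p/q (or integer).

x' = [1626/841, 70831/24389, 13218/24389]
P' = [229/29 5273/841 2387/841; 5273/841 207825/24389 24723/24389; 2387/841 24723/24389 45677/24389]

x̄ = F·x = [8, 4, -1]
P̄ = F·P·Fᵀ + Q = [53 -17 19; -17 52 -35; 19 -35 32]
y = z − H·x̄ = [-16, -5]
S = H·P̄·Hᵀ + R = [186 47; 47 143]
K = P̄·Hᵀ·S⁻¹ = [212/841 342/841; 5960/24389 -13727/24389; -5827/24389 11125/24389]
x' = x̄ + K·y = [1626/841, 70831/24389, 13218/24389]
P' = (I − K·H)·P̄ = [229/29 5273/841 2387/841; 5273/841 207825/24389 24723/24389; 2387/841 24723/24389 45677/24389]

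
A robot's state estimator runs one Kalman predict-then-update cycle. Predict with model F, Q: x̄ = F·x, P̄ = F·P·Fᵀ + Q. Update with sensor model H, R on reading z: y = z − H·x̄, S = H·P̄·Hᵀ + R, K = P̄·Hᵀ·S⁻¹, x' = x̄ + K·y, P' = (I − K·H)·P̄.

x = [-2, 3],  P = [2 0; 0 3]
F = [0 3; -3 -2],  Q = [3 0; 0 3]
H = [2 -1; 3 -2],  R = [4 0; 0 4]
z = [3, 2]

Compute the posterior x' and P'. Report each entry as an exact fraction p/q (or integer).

x̄ = F·x = [9, 0]
P̄ = F·P·Fᵀ + Q = [30 -18; -18 33]
y = z − H·x̄ = [-15, -25]
S = H·P̄·Hᵀ + R = [229 372; 372 622]
K = P̄·Hᵀ·S⁻¹ = [822/2027 -81/2027; 861/2027 -906/2027]
x' = x̄ + K·y = [7938/2027, 9735/2027]
P' = (I − K·H)·P̄ = [6900/2027 10512/2027; 10512/2027 17580/2027]

x' = [7938/2027, 9735/2027]
P' = [6900/2027 10512/2027; 10512/2027 17580/2027]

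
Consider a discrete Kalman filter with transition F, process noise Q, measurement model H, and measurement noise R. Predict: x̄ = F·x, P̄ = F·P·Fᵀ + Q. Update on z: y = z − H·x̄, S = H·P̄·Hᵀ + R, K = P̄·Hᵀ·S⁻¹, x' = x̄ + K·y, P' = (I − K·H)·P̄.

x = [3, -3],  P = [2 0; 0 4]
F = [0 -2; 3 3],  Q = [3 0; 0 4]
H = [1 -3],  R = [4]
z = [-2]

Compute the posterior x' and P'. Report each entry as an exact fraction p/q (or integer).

x' = [262/53, 1584/689]
P' = [370/53 114/53; 114/53 758/689]

x̄ = F·x = [6, 0]
P̄ = F·P·Fᵀ + Q = [19 -24; -24 58]
y = z − H·x̄ = [-8]
S = H·P̄·Hᵀ + R = [689]
K = P̄·Hᵀ·S⁻¹ = [7/53; -198/689]
x' = x̄ + K·y = [262/53, 1584/689]
P' = (I − K·H)·P̄ = [370/53 114/53; 114/53 758/689]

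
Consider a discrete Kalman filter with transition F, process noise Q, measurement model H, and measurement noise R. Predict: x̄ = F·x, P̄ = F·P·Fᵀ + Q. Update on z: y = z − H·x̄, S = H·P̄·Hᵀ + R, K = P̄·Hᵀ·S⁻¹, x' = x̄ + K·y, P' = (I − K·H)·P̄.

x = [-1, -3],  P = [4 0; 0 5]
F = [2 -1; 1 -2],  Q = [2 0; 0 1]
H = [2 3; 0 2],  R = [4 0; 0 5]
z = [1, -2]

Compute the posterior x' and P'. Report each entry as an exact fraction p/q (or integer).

x' = [463/2367, 43/2367]
P' = [5257/2367 -2390/2367; -2390/2367 1840/2367]

x̄ = F·x = [1, 5]
P̄ = F·P·Fᵀ + Q = [23 18; 18 25]
y = z − H·x̄ = [-16, -12]
S = H·P̄·Hᵀ + R = [537 222; 222 105]
K = P̄·Hᵀ·S⁻¹ = [836/2367 -956/2367; 185/2367 736/2367]
x' = x̄ + K·y = [463/2367, 43/2367]
P' = (I − K·H)·P̄ = [5257/2367 -2390/2367; -2390/2367 1840/2367]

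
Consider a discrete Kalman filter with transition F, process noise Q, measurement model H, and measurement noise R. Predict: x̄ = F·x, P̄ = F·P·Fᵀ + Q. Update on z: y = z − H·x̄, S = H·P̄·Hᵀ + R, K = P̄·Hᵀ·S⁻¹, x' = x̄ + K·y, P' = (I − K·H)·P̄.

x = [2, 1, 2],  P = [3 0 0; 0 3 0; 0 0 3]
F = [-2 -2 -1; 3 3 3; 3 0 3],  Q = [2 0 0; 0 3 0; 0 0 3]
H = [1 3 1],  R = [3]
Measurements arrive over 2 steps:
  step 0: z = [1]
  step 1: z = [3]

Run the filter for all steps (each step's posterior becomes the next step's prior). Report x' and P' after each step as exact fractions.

step 0: x' = [-376/845, 147/845, 924/845], P' = [6816/845 -3312/845 2721/845; -3312/845 2859/845 -4482/845; 2721/845 -4482/845 11301/845]
step 1: x' = [-85812/1663399, 1753671/1663399, -170310/1663399], P' = [11377032/1663399 -2728116/1663399 -3623043/1663399; -2728116/1663399 2231391/1663399 -2749437/1663399; -3623043/1663399 -2749437/1663399 13634445/1663399]

step 0: x̄ = F·x = [-8, 15, 12]
step 0: P̄ = F·P·Fᵀ + Q = [29 -45 -27; -45 84 54; -27 54 57]
step 0: y = z − H·x̄ = [-48]
step 0: S = H·P̄·Hᵀ + R = [845]
step 0: K = P̄·Hᵀ·S⁻¹ = [-133/845; 261/845; 192/845]
step 0: x' = x̄ + K·y = [-376/845, 147/845, 924/845]
step 0: P' = (I − K·H)·P̄ = [6816/845 -3312/845 2721/845; -3312/845 2859/845 -4482/845; 2721/845 -4482/845 11301/845]
step 1: x̄ = F·x = [-466/845, 417/169, 1644/845]
step 1: P̄ = F·P·Fᵀ + Q = [18151/845 -7272/169 -52524/845; -7272/169 20001/169 28377/169; -52524/845 28377/169 214566/845]
step 1: y = z − H·x̄ = [-4898/845]
step 1: S = H·P̄·Hᵀ + R = [1663399/845]
step 1: K = P̄·Hᵀ·S⁻¹ = [-143453/1663399; 405540/1663399; 587697/1663399]
step 1: x' = x̄ + K·y = [-85812/1663399, 1753671/1663399, -170310/1663399]
step 1: P' = (I − K·H)·P̄ = [11377032/1663399 -2728116/1663399 -3623043/1663399; -2728116/1663399 2231391/1663399 -2749437/1663399; -3623043/1663399 -2749437/1663399 13634445/1663399]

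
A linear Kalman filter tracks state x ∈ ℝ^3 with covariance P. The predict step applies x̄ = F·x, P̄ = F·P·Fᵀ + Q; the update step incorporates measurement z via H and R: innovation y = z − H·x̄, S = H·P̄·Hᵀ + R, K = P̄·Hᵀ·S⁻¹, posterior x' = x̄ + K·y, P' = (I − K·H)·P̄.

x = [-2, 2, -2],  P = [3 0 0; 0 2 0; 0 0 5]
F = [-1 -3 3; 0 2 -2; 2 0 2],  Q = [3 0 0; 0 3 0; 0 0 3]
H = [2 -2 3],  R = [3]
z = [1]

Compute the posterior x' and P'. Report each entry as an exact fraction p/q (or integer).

x̄ = F·x = [-10, 8, -8]
P̄ = F·P·Fᵀ + Q = [69 -42 24; -42 31 -20; 24 -20 35]
y = z − H·x̄ = [61]
S = H·P̄·Hᵀ + R = [1582]
K = P̄·Hᵀ·S⁻¹ = [21/113; -103/791; 193/1582]
x' = x̄ + K·y = [151/113, 45/791, -883/1582]
P' = (I − K·H)·P̄ = [1623/113 -420/113 -1341/113; -420/113 3303/791 4059/791; -1341/113 4059/791 18121/1582]

x' = [151/113, 45/791, -883/1582]
P' = [1623/113 -420/113 -1341/113; -420/113 3303/791 4059/791; -1341/113 4059/791 18121/1582]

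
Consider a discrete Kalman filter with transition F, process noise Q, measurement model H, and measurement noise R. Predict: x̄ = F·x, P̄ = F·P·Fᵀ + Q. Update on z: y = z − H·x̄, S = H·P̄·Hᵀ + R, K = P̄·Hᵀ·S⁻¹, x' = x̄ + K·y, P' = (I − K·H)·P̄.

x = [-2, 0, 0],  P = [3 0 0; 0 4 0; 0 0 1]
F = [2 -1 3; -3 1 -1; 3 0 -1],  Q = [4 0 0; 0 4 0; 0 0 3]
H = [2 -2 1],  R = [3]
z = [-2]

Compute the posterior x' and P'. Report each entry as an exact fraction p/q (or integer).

x' = [160/329, 198/329, -618/329]
P' = [3953/658 877/329 -4029/658; 877/329 892/329 -192/329; -4029/658 -192/329 7629/658]

x̄ = F·x = [-4, 6, -6]
P̄ = F·P·Fᵀ + Q = [29 -25 15; -25 36 -26; 15 -26 31]
y = z − H·x̄ = [24]
S = H·P̄·Hᵀ + R = [658]
K = P̄·Hᵀ·S⁻¹ = [123/658; -74/329; 113/658]
x' = x̄ + K·y = [160/329, 198/329, -618/329]
P' = (I − K·H)·P̄ = [3953/658 877/329 -4029/658; 877/329 892/329 -192/329; -4029/658 -192/329 7629/658]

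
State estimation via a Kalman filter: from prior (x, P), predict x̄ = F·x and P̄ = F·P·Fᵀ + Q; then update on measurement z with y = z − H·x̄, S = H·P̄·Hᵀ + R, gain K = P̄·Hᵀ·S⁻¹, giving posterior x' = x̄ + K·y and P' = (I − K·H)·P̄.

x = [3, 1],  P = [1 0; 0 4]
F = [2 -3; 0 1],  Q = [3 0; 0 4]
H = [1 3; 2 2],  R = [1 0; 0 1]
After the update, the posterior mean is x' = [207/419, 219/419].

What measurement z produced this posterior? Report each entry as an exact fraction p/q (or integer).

x̄ = F·x = [3, 1]
P̄ = F·P·Fᵀ + Q = [43 -12; -12 8]
S = H·P̄·Hᵀ + R = [44 38; 38 109]
K = P̄·Hᵀ·S⁻¹ = [-1593/3352 1231/1676; 403/838 -101/419]
x' − x̄ = [-1050/419, -200/419] = K·y
y = (KᵀK)⁻¹·Kᵀ·(x' − x̄) = [-4, -6]
z = y + H·x̄ = [-4, -6] + [6, 8] = [2, 2]

z = [2, 2]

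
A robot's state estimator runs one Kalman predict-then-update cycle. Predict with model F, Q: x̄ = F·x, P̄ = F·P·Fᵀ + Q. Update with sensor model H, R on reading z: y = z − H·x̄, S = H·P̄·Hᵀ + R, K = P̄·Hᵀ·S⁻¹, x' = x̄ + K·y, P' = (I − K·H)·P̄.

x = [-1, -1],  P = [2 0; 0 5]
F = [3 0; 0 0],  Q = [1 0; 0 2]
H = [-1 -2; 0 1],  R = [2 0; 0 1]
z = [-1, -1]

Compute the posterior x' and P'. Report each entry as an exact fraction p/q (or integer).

x' = [91/71, -26/71]
P' = [266/71 -76/71; -76/71 42/71]

x̄ = F·x = [-3, 0]
P̄ = F·P·Fᵀ + Q = [19 0; 0 2]
y = z − H·x̄ = [-4, -1]
S = H·P̄·Hᵀ + R = [29 -4; -4 3]
K = P̄·Hᵀ·S⁻¹ = [-57/71 -76/71; -4/71 42/71]
x' = x̄ + K·y = [91/71, -26/71]
P' = (I − K·H)·P̄ = [266/71 -76/71; -76/71 42/71]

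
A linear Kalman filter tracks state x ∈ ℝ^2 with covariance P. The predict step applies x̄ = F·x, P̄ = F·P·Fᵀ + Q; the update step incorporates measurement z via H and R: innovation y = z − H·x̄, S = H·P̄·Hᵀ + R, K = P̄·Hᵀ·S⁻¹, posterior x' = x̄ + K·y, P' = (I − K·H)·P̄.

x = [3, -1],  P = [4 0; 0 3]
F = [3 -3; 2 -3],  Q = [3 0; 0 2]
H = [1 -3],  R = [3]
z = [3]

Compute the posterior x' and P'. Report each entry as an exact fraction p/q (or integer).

x̄ = F·x = [12, 9]
P̄ = F·P·Fᵀ + Q = [66 51; 51 45]
y = z − H·x̄ = [18]
S = H·P̄·Hᵀ + R = [168]
K = P̄·Hᵀ·S⁻¹ = [-29/56; -1/2]
x' = x̄ + K·y = [75/28, 0]
P' = (I − K·H)·P̄ = [1173/56 15/2; 15/2 3]

x' = [75/28, 0]
P' = [1173/56 15/2; 15/2 3]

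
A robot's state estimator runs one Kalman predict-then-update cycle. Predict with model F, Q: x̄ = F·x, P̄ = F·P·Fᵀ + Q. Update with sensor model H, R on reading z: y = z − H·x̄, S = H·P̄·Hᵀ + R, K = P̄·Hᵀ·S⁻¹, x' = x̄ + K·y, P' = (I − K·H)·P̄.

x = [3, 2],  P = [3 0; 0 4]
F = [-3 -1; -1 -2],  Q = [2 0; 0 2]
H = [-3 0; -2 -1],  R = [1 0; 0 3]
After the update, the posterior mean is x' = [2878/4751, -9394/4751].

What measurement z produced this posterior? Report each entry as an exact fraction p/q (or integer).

z = [-2, 1]

x̄ = F·x = [-11, -7]
P̄ = F·P·Fᵀ + Q = [33 17; 17 21]
S = H·P̄·Hᵀ + R = [298 249; 249 224]
K = P̄·Hᵀ·S⁻¹ = [-1509/4751 -83/4751; 2271/4751 -3691/4751]
x' − x̄ = [55139/4751, 23863/4751] = K·y
y = (KᵀK)⁻¹·Kᵀ·(x' − x̄) = [-35, -28]
z = y + H·x̄ = [-35, -28] + [33, 29] = [-2, 1]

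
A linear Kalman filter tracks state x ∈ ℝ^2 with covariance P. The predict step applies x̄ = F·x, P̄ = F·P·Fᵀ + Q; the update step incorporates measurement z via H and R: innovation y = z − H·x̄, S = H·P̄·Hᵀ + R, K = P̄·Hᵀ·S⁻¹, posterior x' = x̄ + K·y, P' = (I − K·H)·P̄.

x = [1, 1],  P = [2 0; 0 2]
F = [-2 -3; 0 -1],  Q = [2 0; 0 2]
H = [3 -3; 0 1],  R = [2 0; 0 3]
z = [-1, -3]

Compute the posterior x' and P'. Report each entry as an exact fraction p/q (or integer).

x̄ = F·x = [-5, -1]
P̄ = F·P·Fᵀ + Q = [28 6; 6 4]
y = z − H·x̄ = [11, -2]
S = H·P̄·Hᵀ + R = [182 6; 6 7]
K = P̄·Hᵀ·S⁻¹ = [213/619 348/619; 9/619 346/619]
x' = x̄ + K·y = [-1448/619, -1212/619]
P' = (I − K·H)·P̄ = [1186/619 1044/619; 1044/619 1038/619]

x' = [-1448/619, -1212/619]
P' = [1186/619 1044/619; 1044/619 1038/619]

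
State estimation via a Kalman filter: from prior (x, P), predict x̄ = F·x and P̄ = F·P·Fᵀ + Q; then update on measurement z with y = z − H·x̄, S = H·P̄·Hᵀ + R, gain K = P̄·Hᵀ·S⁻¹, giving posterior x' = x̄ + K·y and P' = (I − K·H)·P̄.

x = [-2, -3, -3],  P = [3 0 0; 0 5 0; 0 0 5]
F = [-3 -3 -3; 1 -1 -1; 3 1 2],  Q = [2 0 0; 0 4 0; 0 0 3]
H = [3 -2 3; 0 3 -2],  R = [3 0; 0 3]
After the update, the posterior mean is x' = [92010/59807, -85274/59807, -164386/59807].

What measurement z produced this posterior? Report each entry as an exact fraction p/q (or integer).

z = [-1, 1]

x̄ = F·x = [24, 4, -15]
P̄ = F·P·Fᵀ + Q = [119 21 -72; 21 17 -6; -72 -6 55]
S = H·P̄·Hᵀ + R = [161 111; 111 448]
K = P̄·Hᵀ·S⁻¹ = [21375/59807 22338/59807; -2065/59807 8922/59807; -3264/59807 -16279/59807]
x' − x̄ = [-1343358/59807, -324502/59807, 732719/59807] = K·y
y = (KᵀK)⁻¹·Kᵀ·(x' − x̄) = [-20, -41]
z = y + H·x̄ = [-20, -41] + [19, 42] = [-1, 1]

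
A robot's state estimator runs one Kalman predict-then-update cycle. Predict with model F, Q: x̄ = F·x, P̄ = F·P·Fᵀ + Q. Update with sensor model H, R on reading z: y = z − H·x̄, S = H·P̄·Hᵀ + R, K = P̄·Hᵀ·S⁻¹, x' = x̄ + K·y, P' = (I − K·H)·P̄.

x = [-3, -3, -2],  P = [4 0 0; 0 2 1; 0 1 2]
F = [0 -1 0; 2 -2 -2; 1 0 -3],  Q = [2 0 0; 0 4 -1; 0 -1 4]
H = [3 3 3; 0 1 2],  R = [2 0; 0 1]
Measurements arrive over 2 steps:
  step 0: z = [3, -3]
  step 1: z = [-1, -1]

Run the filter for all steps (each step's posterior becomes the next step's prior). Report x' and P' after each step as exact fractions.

step 0: x' = [671/251, -364/753, -908/753], P' = [6697/5773 -9989/5773 3986/5773; -9989/5773 69031/17319 -36118/17319; 3986/5773 -36118/17319 22870/17319]
step 1: x' = [-25207622/51853335, 55025147/51853335, -45055904/51853335], P' = [48015929/51853335 -22504188/17284445 8473801/17284445; -22504188/17284445 172186759/51853335 -94089433/51853335; 8473801/17284445 -94089433/51853335 63546046/51853335]

step 0: x̄ = F·x = [3, 4, 3]
step 0: P̄ = F·P·Fᵀ + Q = [4 6 3; 6 44 25; 3 25 26]
step 0: y = z − H·x̄ = [-27, -13]
step 0: S = H·P̄·Hᵀ + R = [1280 549; 549 249]
step 0: K = P̄·Hᵀ·S⁻¹ = [1041/5773 -2017/5773; 1473/5773 -3205/17319; -645/5773 9622/17319]
step 0: x' = x̄ + K·y = [671/251, -364/753, -908/753]
step 0: P' = (I − K·H)·P̄ = [6697/5773 -9989/5773 3986/5773; -9989/5773 69031/17319 -36118/17319; 3986/5773 -36118/17319 22870/17319]
step 1: x̄ = F·x = [364/753, 2190/251, 1579/251]
step 1: P̄ = F·P·Fᵀ + Q = [103669/17319 41920/5773 -26129/5773; 41920/5773 124124/5773 -30785/5773; -26129/5773 -30785/5773 74483/5773]
step 1: y = z − H·x̄ = [-11922/251, -5599/251]
step 1: S = H·P̄·Hᵀ + R = [1840124/5773 511191/5773; 511191/5773 304689/5773]
step 1: K = P̄·Hᵀ·S⁻¹ = [2962384/17284445 -5556586/17284445; 5292381/17284445 -15992107/51853335; -2560992/17284445 33002659/51853335]
step 1: x' = x̄ + K·y = [-25207622/51853335, 55025147/51853335, -45055904/51853335]
step 1: P' = (I − K·H)·P̄ = [48015929/51853335 -22504188/17284445 8473801/17284445; -22504188/17284445 172186759/51853335 -94089433/51853335; 8473801/17284445 -94089433/51853335 63546046/51853335]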